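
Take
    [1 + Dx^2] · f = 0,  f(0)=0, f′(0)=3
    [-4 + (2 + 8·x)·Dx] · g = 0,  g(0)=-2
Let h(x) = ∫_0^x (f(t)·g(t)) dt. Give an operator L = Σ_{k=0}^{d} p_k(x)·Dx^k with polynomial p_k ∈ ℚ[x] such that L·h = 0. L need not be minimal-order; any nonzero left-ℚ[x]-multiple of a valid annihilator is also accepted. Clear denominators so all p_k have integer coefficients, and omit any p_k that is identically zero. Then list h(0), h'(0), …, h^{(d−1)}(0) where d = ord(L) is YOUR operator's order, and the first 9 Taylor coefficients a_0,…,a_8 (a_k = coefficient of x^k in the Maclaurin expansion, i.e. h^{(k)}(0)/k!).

f: a_k = 0, 3, 0, -1/2, 0, 1/40, 0, -1/1680, 0, …
g: a_k = -2, -4, 4, -8, 20, -56, 168, -528, 1716, …
Product ⇒ symmetric product L₀, ord ≤ 2.
Integrate: L := L₀·Dx.
L = (13 + 8·x + 16·x^2)·Dx + (-4 - 16·x)·Dx^2 + (1 + 8·x + 16·x^2)·Dx^3  (order 3).
h: a_k = 0, 0, -3, -4, 13/4, -22/5, 1159/120, -1641/70, 83009/1344, …
ICs: h(0) = 0, h′(0) = 0, h′′(0) = -6.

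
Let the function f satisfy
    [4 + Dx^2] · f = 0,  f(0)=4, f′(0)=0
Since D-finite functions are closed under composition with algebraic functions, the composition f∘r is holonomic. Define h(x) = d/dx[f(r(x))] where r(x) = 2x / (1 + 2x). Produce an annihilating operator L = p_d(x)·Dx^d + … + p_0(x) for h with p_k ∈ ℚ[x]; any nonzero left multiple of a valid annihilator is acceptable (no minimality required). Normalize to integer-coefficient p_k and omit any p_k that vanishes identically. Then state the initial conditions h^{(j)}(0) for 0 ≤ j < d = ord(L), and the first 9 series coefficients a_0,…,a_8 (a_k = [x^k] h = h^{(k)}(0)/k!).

L = (40 + 96·x + 96·x^2) + (12 + 72·x + 144·x^2 + 96·x^3)·Dx + (1 + 8·x + 24·x^2 + 32·x^3 + 16·x^4)·Dx^2  (order 2).
h: a_k = 0, -64, 384, -4096/3, 10240/3, -78848/15, -14336/5, 19283968/315, -10584064/35, …
ICs: h(0) = 0, h′(0) = -64.

f: a_k = 4, 0, -8, 0, 8/3, 0, -16/45, 0, 8/315, …
h₀=f(r): pull back L_f along r ⇒ L₀.
h=h₀': d/dx-closure on L₀ ⇒ L.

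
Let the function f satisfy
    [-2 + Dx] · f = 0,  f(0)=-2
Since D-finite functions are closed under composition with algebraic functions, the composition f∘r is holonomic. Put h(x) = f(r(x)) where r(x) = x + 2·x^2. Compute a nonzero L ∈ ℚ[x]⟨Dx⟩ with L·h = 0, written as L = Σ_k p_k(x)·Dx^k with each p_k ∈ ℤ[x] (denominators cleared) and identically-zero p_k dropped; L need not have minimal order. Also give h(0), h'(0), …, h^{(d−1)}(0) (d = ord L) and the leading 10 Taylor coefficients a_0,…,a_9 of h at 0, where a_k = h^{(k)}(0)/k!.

f: a_k = -2, -4, -4, -8/3, -4/3, -8/15, -8/45, -16/315, -4/315, -8/2835, …
Substitute x→r, Dx→(1/r')Dx; clear ⇒ L₀.
L = (-2 - 8·x) + Dx  (order 1).
h: a_k = -2, -4, -12, -56/3, -100/3, -216/5, -2648/45, -20848/315, -7916/105, -42856/567, …
ICs: h(0) = -2.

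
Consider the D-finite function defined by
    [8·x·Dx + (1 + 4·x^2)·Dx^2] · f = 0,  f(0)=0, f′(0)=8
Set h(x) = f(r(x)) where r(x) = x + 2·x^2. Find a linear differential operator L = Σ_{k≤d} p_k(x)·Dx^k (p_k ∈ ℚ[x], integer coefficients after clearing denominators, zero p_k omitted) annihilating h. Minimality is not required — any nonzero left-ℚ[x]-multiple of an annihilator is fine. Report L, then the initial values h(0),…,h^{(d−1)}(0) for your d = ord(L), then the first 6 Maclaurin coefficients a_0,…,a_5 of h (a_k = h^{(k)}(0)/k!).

L = (-4 + 8·x + 64·x^2 + 192·x^3 + 192·x^4)·Dx + (1 + 4·x + 4·x^2 + 32·x^3 + 80·x^4 + 64·x^5)·Dx^2  (order 2).
h: a_k = 0, 8, 16, -32/3, -64, -512/5, …
ICs: h(0) = 0, h′(0) = 8.

f: a_k = 0, 8, 0, -32/3, 0, 128/5, …
L₀ from L_f via x↦r, Dx↦r'^{-1}Dx.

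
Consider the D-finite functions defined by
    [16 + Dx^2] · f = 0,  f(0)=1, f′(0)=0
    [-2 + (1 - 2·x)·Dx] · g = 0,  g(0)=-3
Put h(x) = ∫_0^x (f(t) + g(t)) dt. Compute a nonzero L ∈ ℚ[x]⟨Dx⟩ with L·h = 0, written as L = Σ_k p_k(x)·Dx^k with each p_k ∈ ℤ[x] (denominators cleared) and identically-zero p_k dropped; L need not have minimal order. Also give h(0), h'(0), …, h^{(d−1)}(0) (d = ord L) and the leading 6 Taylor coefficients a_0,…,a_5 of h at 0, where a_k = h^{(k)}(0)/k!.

L = (-160 + 256·x - 256·x^2)·Dx + (48 - 224·x + 384·x^2 - 256·x^3)·Dx^2 + (-10 + 16·x - 16·x^2)·Dx^3 + (3 - 14·x + 24·x^2 - 16·x^3)·Dx^4  (order 4).
h: a_k = 0, -2, -3, -20/3, -6, -112/15, …
ICs: h(0) = 0, h′(0) = -2, h′′(0) = -6, h′′′(0) = -40.

f: a_k = 1, 0, -8, 0, 32/3, 0, …
g: a_k = -3, -6, -12, -24, -48, -96, …
L₀ := lclm(L_f,L_g); ord L₀ ≤ 2+1.
h=∫h₀ ⇒ L = L₀·Dx.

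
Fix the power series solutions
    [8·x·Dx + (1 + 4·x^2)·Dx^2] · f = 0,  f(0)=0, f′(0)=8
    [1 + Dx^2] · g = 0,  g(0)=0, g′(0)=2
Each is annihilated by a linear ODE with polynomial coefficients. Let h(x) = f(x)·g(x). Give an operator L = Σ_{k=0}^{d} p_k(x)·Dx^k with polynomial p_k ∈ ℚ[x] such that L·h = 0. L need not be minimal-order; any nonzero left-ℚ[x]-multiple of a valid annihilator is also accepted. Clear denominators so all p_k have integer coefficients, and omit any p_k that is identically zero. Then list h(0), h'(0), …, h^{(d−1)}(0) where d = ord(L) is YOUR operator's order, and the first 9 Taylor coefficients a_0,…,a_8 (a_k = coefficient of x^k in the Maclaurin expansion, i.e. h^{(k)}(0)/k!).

f: a_k = 0, 8, 0, -32/3, 0, 128/5, 0, -512/7, 0, …
g: a_k = 0, 2, 0, -1/3, 0, 1/60, 0, -1/2520, 0, …
Sym-product of L_f,L_g gives L₀ (≤ ord 4).
L = (85 + 944·x^2 + 416·x^4 + 256·x^6 + 256·x^8) + (144·x + 704·x^3 + 768·x^5 + 1024·x^7)·Dx + (90 + 992·x^2 + 576·x^4 + 512·x^6 + 512·x^8)·Dx^2 + (144·x + 704·x^3 + 768·x^5 + 1024·x^7)·Dx^3 + (5 + 48·x^2 + 160·x^4 + 256·x^6 + 256·x^8)·Dx^4  (order 4).
h: a_k = 0, 0, 16, 0, -24, 0, 494/9, 0, -155, …
ICs: h(0) = 0, h′(0) = 0, h′′(0) = 32, h′′′(0) = 0.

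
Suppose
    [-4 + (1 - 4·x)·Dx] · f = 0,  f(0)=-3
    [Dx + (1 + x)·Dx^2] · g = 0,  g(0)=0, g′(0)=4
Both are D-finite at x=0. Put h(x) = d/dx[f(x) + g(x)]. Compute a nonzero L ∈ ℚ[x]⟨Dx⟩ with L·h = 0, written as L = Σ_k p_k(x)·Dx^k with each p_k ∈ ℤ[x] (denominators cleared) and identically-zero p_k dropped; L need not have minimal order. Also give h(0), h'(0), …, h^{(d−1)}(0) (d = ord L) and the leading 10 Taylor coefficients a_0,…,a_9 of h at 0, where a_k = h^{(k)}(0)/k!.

L = (112 + 32·x) + (94 + 208·x + 64·x^2)·Dx + (-9 + 23·x + 48·x^2 + 16·x^3)·Dx^2  (order 2).
h: a_k = -8, -100, -572, -3076, -15356, -73732, -344060, -1572868, -7077884, -31457284, …
ICs: h(0) = -8, h′(0) = -100.

f: a_k = -3, -12, -48, -192, -768, -3072, -12288, -49152, -196608, -786432, …
g: a_k = 0, 4, -2, 4/3, -1, 4/5, -2/3, 4/7, -1/2, 4/9, …
f+g: L₀ = lclm(L_f,L_g), ord ≤ 1+2.
h₀' ⇒ L via d/dx closure of L₀.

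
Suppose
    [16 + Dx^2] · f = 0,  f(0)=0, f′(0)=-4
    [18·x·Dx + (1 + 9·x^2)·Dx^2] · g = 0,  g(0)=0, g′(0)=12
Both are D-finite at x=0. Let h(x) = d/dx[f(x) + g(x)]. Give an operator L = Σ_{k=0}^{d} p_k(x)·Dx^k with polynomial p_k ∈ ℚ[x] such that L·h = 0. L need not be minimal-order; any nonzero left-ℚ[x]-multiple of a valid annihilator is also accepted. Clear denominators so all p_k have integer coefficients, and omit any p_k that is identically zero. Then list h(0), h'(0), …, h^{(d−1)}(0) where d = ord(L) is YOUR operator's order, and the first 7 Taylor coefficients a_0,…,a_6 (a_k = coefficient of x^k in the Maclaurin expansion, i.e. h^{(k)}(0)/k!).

f: a_k = 0, -4, 0, 32/3, 0, -128/15, 0, …
g: a_k = 0, 12, 0, -36, 0, 972/5, 0, …
Sum ⇒ L₀ = lclm(L_f,L_g) in ℚ(x)⟨Dx⟩.
h=h₀': d/dx-closure on L₀ ⇒ L.
L = (-13248·x + 181440·x^3 + 186624·x^5) + (-16 + 6048·x^2 + 66096·x^4 + 93312·x^6)·Dx + (-828·x + 11340·x^3 + 11664·x^5)·Dx^2 + (-1 + 378·x^2 + 4131·x^4 + 5832·x^6)·Dx^3  (order 3).
h: a_k = 8, 0, -76, 0, 2788/3, 0, -392636/45, …
ICs: h(0) = 8, h′(0) = 0, h′′(0) = -152.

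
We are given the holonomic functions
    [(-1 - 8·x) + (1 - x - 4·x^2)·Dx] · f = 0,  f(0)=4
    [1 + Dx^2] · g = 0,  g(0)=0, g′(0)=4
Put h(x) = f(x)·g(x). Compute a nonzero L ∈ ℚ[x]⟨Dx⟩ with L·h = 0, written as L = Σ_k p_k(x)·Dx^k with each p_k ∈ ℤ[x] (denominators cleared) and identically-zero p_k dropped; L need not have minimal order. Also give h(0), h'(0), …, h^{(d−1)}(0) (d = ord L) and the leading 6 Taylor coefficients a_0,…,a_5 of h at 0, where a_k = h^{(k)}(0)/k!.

f: a_k = 4, 4, 20, 36, 116, 260, …
g: a_k = 0, 4, 0, -2/3, 0, 1/30, …
Product ⇒ symmetric product L₀, ord ≤ 2.
L = (7 + x + 4·x^2) + (2 + 16·x)·Dx + (-1 + x + 4·x^2)·Dx^2  (order 2).
h: a_k = 0, 16, 16, 232/3, 424/3, 2254/5, …
ICs: h(0) = 0, h′(0) = 16.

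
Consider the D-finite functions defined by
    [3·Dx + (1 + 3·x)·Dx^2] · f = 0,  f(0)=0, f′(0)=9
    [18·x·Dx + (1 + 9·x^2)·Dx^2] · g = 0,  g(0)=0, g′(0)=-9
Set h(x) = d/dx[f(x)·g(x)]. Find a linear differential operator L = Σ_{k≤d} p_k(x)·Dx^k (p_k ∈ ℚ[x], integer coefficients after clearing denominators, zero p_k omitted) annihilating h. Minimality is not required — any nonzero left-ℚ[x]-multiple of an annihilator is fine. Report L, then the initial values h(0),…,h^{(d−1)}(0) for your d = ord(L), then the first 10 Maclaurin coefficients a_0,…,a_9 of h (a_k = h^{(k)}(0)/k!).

f: a_k = 0, 9, -27/2, 27, -243/4, 729/5, -729/2, 6561/7, -19683/8, 6561, …
g: a_k = 0, -9, 0, 27, 0, -729/5, 0, 6561/7, 0, -6561, …
L₀ := L_f ⊗_s L_g (sym. prod.), ord ≤ 4.
Derive L from L₀ (diff closure).
L = (648 + 3564·x + 19440·x^2 + 113724·x^3 + 262440·x^4 + 341172·x^5 + 236196·x^7) + (162 + 3348·x + 24948·x^2 + 117612·x^3 + 396576·x^4 + 813564·x^5 + 918540·x^6 + 236196·x^7 + 826686·x^8)·Dx + (36 + 576·x + 5184·x^2 + 25272·x^3 + 87480·x^4 + 227448·x^5 + 419904·x^6 + 472392·x^7 + 236196·x^8 + 472392·x^9)·Dx^2 + (5 + 54·x + 333·x^2 + 1512·x^3 + 5346·x^4 + 14580·x^5 + 30618·x^6 + 52488·x^7 + 59049·x^8 + 39366·x^9 + 59049·x^10)·Dx^3  (order 3).
h: a_k = 0, -162, 729/2, 0, 3645/4, -56862/5, 505197/20, 0, 21434787/280, -31059774/35, …
ICs: h(0) = 0, h′(0) = -162, h′′(0) = 729.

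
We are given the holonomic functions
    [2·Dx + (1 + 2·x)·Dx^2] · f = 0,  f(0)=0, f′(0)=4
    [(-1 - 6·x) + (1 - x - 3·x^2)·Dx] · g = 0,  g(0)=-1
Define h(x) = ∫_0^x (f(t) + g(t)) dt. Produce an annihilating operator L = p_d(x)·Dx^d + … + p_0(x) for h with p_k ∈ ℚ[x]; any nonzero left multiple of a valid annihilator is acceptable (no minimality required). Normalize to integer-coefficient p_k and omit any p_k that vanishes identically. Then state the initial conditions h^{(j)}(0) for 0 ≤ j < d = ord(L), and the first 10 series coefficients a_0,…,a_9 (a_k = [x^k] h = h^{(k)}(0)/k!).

L = (-74 - 412·x - 948·x^2 - 864·x^3 - 648·x^4)·Dx^2 + (-17 - 212·x - 890·x^2 - 1644·x^3 - 1764·x^4 - 1080·x^5)·Dx^3 + (5 + 27·x + 33·x^2 - 68·x^3 - 276·x^4 - 396·x^5 - 216·x^6)·Dx^4  (order 4).
h: a_k = 0, -1, 3/2, -8/3, -5/12, -27/5, -68/15, -355/21, -1263/56, -572/9, …
ICs: h(0) = 0, h′(0) = -1, h′′(0) = 3, h′′′(0) = -16.

f: a_k = 0, 4, -4, 16/3, -8, 64/5, -64/3, 256/7, -64, 1024/9, …
g: a_k = -1, -1, -4, -7, -19, -40, -97, -217, -508, -1159, …
Weyl lclm of L_f,L_g ⇒ L₀ (ord ≤ 3).
∫: right-multiply L₀ by Dx.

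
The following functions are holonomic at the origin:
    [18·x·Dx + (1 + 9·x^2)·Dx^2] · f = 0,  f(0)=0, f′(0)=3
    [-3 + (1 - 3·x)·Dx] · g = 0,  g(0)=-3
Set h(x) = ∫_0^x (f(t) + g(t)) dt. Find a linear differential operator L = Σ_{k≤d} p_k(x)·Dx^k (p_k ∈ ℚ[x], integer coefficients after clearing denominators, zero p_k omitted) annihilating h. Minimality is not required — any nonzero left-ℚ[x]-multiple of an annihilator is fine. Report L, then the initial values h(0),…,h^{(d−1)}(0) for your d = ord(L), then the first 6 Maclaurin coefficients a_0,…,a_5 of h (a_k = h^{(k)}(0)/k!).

L = (18 - 216·x - 486·x^2)·Dx^2 + (-12 + 18·x - 108·x^2 - 486·x^3)·Dx^3 + (1 - 81·x^4)·Dx^4  (order 4).
h: a_k = 0, -3, -3, -9, -45/2, -243/5, …
ICs: h(0) = 0, h′(0) = -3, h′′(0) = -6, h′′′(0) = -54.

f: a_k = 0, 3, 0, -9, 0, 243/5, …
g: a_k = -3, -9, -27, -81, -243, -729, …
Weyl lclm of L_f,L_g ⇒ L₀ (ord ≤ 3).
h=∫₀ˣh₀: take L = L₀·Dx.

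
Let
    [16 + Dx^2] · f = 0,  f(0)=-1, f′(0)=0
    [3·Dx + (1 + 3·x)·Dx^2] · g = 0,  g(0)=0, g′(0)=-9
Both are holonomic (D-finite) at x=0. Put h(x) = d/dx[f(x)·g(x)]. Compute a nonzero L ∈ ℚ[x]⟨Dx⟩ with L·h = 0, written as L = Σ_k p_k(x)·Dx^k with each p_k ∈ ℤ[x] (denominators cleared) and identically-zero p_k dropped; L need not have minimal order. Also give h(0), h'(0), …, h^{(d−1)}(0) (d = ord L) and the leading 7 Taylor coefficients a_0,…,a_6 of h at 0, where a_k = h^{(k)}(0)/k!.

L = (-252256 - 1400832·x + 774144·x^2 + 36937728·x^3 + 133871616·x^4 + 191102976·x^5 + 95551488·x^6) + (-43296 + 45216·x + 2557440·x^2 + 11404800·x^3 + 19906560·x^4 + 11943936·x^5)·Dx + (-14630 - 16992·x + 831600·x^2 + 6110208·x^3 + 17853696·x^4 + 23887872·x^5 + 11943936·x^6)·Dx^2 + (-2706 + 2826·x + 159840·x^2 + 712800·x^3 + 1244160·x^4 + 746496·x^5)·Dx^3 + (71 + 4410·x + 48951·x^2 + 237600·x^3 + 592920·x^4 + 746496·x^5 + 373248·x^6)·Dx^4  (order 4).
h: a_k = 9, -27, -135, 189, 129, -135, 269/5, …
ICs: h(0) = 9, h′(0) = -27, h′′(0) = -270, h′′′(0) = 1134.

f: a_k = -1, 0, 8, 0, -32/3, 0, 256/45, …
g: a_k = 0, -9, 27/2, -27, 243/4, -729/5, 729/2, …
f·g: L₀ = L_f ⊗_s L_g, ord ≤ 2·2.
h=h₀': d/dx-closure on L₀ ⇒ L.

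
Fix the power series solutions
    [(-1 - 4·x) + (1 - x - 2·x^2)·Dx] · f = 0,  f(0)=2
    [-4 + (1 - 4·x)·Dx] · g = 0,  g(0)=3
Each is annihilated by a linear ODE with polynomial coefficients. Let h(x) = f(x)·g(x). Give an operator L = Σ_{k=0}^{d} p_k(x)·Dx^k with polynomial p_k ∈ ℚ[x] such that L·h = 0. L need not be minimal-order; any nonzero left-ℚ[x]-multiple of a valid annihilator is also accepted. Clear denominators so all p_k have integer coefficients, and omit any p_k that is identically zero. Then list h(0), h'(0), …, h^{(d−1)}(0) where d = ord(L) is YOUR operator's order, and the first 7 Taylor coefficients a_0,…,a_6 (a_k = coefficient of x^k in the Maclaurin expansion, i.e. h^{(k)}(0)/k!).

f: a_k = 2, 2, 6, 10, 22, 42, 86, …
g: a_k = 3, 12, 48, 192, 768, 3072, 12288, …
h₀=f·g: eliminate ⇒ L₀, order ≤ 1·1.
L = (-5 + 4·x + 24·x^2) + (1 - 5·x + 2·x^2 + 8·x^3)·Dx  (order 1).
h: a_k = 6, 30, 138, 582, 2394, 9702, 39066, …
ICs: h(0) = 6.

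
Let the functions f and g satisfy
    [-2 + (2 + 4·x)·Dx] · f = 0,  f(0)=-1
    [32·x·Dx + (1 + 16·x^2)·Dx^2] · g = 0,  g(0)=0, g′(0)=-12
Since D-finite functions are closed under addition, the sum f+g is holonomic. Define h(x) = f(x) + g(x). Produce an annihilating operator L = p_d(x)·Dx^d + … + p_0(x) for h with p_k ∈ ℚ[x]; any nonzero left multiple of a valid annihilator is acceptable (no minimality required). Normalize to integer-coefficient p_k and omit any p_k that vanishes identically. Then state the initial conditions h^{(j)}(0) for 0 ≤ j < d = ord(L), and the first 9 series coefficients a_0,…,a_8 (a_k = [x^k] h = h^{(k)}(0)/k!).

f: a_k = -1, -1, 1/2, -1/2, 5/8, -7/8, 21/16, -33/16, 429/128, …
g: a_k = 0, -12, 0, 64, 0, -3072/5, 0, 49152/7, 0, …
Sum ⇒ L₀ = lclm(L_f,L_g) in ℚ(x)⟨Dx⟩.
L = (-32 - 160·x + 1536·x^2 + 1536·x^3)·Dx + (-35 - 128·x + 1312·x^2 + 6144·x^3 + 5376·x^4)·Dx^2 + (-1 + 30·x + 96·x^2 + 576·x^3 + 1792·x^4 + 1536·x^5)·Dx^3  (order 3).
h: a_k = -1, -13, 1/2, 127/2, 5/8, -24611/40, 21/16, 786201/112, 429/128, …
ICs: h(0) = -1, h′(0) = -13, h′′(0) = 1.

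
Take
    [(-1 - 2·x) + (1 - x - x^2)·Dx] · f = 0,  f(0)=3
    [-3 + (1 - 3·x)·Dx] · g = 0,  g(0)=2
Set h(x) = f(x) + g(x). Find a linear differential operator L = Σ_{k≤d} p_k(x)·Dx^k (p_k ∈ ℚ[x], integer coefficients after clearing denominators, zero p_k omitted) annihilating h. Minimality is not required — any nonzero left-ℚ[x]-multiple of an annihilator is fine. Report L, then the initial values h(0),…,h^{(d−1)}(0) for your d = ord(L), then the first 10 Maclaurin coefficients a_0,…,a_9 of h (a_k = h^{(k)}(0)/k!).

L = (-6 - 36·x + 18·x^2 - 18·x^3) + (14 - 18·x - 24·x^2 + 18·x^3 - 36·x^4)·Dx + (-2 + 10·x - 15·x^2 + 10·x^3 - 9·x^5)·Dx^2  (order 2).
h: a_k = 5, 9, 24, 63, 177, 510, 1497, 4437, 13224, 39531, …
ICs: h(0) = 5, h′(0) = 9.

f: a_k = 3, 3, 6, 9, 15, 24, 39, 63, 102, 165, …
g: a_k = 2, 6, 18, 54, 162, 486, 1458, 4374, 13122, 39366, …
f+g: L₀ = lclm(L_f,L_g), ord ≤ 1+1.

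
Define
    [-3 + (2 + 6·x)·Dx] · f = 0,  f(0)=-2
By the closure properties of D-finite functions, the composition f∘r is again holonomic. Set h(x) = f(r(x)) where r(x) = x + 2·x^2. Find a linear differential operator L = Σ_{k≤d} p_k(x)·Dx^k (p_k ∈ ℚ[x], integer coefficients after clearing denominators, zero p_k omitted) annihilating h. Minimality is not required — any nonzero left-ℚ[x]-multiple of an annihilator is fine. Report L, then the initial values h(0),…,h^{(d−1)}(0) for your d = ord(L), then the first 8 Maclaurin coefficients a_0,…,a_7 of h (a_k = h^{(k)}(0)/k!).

f: a_k = -2, -3, 9/4, -27/8, 405/64, -1701/128, 15309/512, -72171/1024, …
Substitute x→r, Dx→(1/r')Dx; clear ⇒ L₀.
L = (-3 - 12·x) + (2 + 6·x + 12·x^2)·Dx  (order 1).
h: a_k = -2, -3, -15/4, 45/8, -315/64, -405/128, 11205/512, -41715/1024, …
ICs: h(0) = -2.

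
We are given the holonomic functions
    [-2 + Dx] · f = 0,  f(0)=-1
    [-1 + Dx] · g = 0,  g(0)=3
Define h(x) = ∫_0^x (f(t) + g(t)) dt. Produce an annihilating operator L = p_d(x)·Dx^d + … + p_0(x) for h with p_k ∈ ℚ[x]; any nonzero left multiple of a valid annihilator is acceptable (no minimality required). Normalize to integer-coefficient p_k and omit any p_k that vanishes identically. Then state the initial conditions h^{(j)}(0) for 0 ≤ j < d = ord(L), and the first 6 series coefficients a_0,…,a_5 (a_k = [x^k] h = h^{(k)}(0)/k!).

L = 2·Dx - 3·Dx^2 + Dx^3  (order 3).
h: a_k = 0, 2, 1/2, -1/6, -5/24, -13/120, …
ICs: h(0) = 0, h′(0) = 2, h′′(0) = 1.

f: a_k = -1, -2, -2, -4/3, -2/3, -4/15, …
g: a_k = 3, 3, 3/2, 1/2, 1/8, 1/40, …
Sum ⇒ L₀ = lclm(L_f,L_g) in ℚ(x)⟨Dx⟩.
h=∫h₀ ⇒ L = L₀·Dx.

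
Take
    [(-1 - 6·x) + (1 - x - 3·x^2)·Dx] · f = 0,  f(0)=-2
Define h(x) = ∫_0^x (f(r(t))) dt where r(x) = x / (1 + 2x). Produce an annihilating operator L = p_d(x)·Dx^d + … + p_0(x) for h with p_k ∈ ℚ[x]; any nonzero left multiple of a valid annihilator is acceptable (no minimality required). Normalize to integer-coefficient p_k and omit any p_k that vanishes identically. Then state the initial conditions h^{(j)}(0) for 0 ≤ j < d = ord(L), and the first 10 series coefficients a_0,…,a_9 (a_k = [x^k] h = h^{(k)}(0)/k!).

L = (1 + 8·x)·Dx + (-1 - 5·x - 5·x^2 + 2·x^3)·Dx^2  (order 2).
h: a_k = 0, -2, -1, -4/3, 5/2, -34/5, 56/3, -370/7, 611/4, -4036/9, …
ICs: h(0) = 0, h′(0) = -2.

f: a_k = -2, -2, -8, -14, -38, -80, -194, -434, -1016, -2318, …
Substitute x→r, Dx→(1/r')Dx; clear ⇒ L₀.
∫: right-multiply L₀ by Dx.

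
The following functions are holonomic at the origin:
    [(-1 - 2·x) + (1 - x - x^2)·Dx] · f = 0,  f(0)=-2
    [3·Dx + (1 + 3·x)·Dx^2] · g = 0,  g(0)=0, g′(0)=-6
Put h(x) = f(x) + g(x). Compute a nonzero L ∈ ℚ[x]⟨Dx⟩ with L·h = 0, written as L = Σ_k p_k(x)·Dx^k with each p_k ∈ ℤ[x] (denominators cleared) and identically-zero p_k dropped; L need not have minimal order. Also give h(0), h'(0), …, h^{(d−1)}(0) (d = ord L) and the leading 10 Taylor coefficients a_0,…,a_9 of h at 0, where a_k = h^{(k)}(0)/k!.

f: a_k = -2, -2, -4, -6, -10, -16, -26, -42, -68, -110, …
g: a_k = 0, -6, 9, -18, 81/2, -486/5, 243, -4374/7, 6561/4, -4374, …
Sum ⇒ L₀ = lclm(L_f,L_g) in ℚ(x)⟨Dx⟩.
L = (126 + 342·x + 468·x^2 + 180·x^3 + 108·x^4)·Dx + (156·x + 576·x^2 + 672·x^3 + 378·x^4 + 180·x^5)·Dx^2 + (-7 - 35·x - 29·x^2 + 63·x^3 + 99·x^4 + 93·x^5 + 36·x^6)·Dx^3  (order 3).
h: a_k = -2, -8, 5, -24, 61/2, -566/5, 217, -4668/7, 6289/4, -4484, …
ICs: h(0) = -2, h′(0) = -8, h′′(0) = 10.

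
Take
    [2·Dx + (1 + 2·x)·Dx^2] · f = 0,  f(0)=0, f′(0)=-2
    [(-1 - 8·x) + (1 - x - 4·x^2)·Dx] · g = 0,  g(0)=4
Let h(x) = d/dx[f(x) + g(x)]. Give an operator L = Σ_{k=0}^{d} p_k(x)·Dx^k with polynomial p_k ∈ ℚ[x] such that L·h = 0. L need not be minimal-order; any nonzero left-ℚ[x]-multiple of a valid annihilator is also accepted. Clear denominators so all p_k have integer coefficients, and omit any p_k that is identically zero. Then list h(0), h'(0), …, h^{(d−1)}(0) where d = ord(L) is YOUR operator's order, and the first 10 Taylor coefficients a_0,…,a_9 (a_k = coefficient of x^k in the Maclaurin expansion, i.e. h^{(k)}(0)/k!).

L = (-94 - 644·x - 1664·x^2 - 1920·x^3 - 1536·x^4) + (-23 - 324·x - 1448·x^2 - 3072·x^3 - 3904·x^4 - 2560·x^5)·Dx + (6 + 35·x + 53·x^2 - 98·x^3 - 528·x^4 - 864·x^5 - 512·x^6)·Dx^2  (order 2).
h: a_k = 2, 44, 100, 480, 1268, 4408, 12220, 37536, 104932, 304584, …
ICs: h(0) = 2, h′(0) = 44.

f: a_k = 0, -2, 2, -8/3, 4, -32/5, 32/3, -128/7, 32, -512/9, …
g: a_k = 4, 4, 20, 36, 116, 260, 724, 1764, 4660, 11716, …
L₀ := lclm(L_f,L_g); ord L₀ ≤ 2+1.
Derive L from L₀ (diff closure).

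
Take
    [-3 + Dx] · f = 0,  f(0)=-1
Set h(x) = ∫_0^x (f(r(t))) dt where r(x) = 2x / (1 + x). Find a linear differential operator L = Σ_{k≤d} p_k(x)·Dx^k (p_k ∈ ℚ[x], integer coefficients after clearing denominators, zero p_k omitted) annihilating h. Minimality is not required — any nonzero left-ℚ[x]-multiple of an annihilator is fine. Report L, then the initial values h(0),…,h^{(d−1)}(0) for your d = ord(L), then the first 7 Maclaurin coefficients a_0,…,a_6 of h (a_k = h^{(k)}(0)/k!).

L = -6·Dx + (1 + 2·x + x^2)·Dx^2  (order 2).
h: a_k = 0, -1, -3, -4, -3/2, 6/5, 1/5, …
ICs: h(0) = 0, h′(0) = -1.

f: a_k = -1, -3, -9/2, -9/2, -27/8, -81/40, -81/80, …
Substitute x→r, Dx→(1/r')Dx; clear ⇒ L₀.
∫: right-multiply L₀ by Dx.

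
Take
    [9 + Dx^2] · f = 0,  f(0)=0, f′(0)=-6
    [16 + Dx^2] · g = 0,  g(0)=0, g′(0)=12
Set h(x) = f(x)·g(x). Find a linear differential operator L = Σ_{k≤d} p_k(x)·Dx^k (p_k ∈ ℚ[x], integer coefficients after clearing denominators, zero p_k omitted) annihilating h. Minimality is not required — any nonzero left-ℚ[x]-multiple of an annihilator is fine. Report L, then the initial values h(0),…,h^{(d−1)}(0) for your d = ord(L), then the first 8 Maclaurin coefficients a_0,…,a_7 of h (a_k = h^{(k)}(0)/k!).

f: a_k = 0, -6, 0, 9, 0, -81/20, 0, 243/280, …
g: a_k = 0, 12, 0, -32, 0, 128/5, 0, -1024/105, …
Sym-product of L_f,L_g gives L₀ (≤ ord 4).
L = 49 + 50·Dx^2 + Dx^4  (order 4).
h: a_k = 0, 0, -72, 0, 300, 0, -2451/5, 0, …
ICs: h(0) = 0, h′(0) = 0, h′′(0) = -144, h′′′(0) = 0.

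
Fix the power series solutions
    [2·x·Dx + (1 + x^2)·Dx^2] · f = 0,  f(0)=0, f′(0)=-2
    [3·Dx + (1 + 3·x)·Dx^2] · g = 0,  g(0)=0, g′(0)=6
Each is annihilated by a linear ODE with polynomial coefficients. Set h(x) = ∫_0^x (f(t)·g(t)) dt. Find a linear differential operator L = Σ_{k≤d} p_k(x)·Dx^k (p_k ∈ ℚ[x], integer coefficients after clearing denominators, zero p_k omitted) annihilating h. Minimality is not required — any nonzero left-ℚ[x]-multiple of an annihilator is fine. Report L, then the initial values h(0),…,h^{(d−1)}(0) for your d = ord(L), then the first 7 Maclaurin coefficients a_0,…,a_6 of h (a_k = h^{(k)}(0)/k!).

L = (264 + 1260·x + 1008·x^2 + 3420·x^3 + 3240·x^4 + 4212·x^5 + 324·x^7)·Dx^2 + (178 + 660·x + 3828·x^2 + 7308·x^3 + 12960·x^4 + 10044·x^5 + 11340·x^6 + 324·x^7 + 1134·x^8)·Dx^3 + (132 + 608·x + 1728·x^2 + 4568·x^3 + 6456·x^4 + 8856·x^5 + 5184·x^6 + 5544·x^7 + 324·x^8 + 648·x^9)·Dx^4 + (13 + 102·x + 341·x^2 + 744·x^3 + 1138·x^4 + 1236·x^5 + 1386·x^6 + 648·x^7 + 657·x^8 + 54·x^9 + 81·x^10)·Dx^5  (order 5).
h: a_k = 0, 0, 0, -4, 9/2, -32/5, 25/2, …
ICs: h(0) = 0, h′(0) = 0, h′′(0) = 0, h′′′(0) = -24, h′′′′(0) = 108.

f: a_k = 0, -2, 0, 2/3, 0, -2/5, 0, …
g: a_k = 0, 6, -9, 18, -81/2, 486/5, -243, …
Sym-product of L_f,L_g gives L₀ (≤ ord 4).
∫: right-multiply L₀ by Dx.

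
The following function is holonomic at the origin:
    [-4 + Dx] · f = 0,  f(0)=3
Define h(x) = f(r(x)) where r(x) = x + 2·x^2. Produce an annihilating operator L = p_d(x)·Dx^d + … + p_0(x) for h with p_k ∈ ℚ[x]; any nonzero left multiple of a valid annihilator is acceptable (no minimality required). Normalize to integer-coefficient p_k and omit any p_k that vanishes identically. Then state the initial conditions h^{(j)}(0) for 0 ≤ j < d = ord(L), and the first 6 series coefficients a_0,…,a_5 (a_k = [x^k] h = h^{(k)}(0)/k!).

f: a_k = 3, 12, 24, 32, 32, 128/5, …
L₀ from L_f via x↦r, Dx↦r'^{-1}Dx.
L = (-4 - 16·x) + Dx  (order 1).
h: a_k = 3, 12, 48, 128, 320, 3328/5, …
ICs: h(0) = 3.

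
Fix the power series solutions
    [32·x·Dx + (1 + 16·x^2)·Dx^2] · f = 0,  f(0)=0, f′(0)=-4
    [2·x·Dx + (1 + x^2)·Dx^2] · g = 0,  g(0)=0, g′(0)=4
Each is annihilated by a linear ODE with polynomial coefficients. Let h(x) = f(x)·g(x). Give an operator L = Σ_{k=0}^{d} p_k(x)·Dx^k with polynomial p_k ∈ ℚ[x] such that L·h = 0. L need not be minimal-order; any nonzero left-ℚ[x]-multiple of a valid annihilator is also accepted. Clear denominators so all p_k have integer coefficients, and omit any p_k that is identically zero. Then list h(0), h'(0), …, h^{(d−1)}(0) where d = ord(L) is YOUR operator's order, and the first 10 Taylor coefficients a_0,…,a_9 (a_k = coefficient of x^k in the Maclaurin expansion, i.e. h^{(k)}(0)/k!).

f: a_k = 0, -4, 0, 64/3, 0, -1024/5, 0, 16384/7, 0, -262144/9, …
g: a_k = 0, 4, 0, -4/3, 0, 4/5, 0, -4/7, 0, 4/9, …
h₀=f·g: eliminate ⇒ L₀, order ≤ 2·2.
L = (-384·x - 10880·x^3 - 16384·x^5 + 34816·x^7 + 98304·x^9)·Dx + (-68 - 3916·x^2 - 19584·x^4 - 14336·x^6 + 121856·x^8 + 147456·x^10)·Dx^2 + (-136·x - 2632·x^3 - 6528·x^5 + 16448·x^7 + 69632·x^9 + 49152·x^11)·Dx^3 + (-1 - 34·x^2 - 305·x^4 + 4880·x^8 + 8704·x^10 + 4096·x^12)·Dx^4  (order 4).
h: a_k = 0, 0, -16, 0, 272/3, 0, -38288/45, 0, 1013744/105, 0, …
ICs: h(0) = 0, h′(0) = 0, h′′(0) = -32, h′′′(0) = 0.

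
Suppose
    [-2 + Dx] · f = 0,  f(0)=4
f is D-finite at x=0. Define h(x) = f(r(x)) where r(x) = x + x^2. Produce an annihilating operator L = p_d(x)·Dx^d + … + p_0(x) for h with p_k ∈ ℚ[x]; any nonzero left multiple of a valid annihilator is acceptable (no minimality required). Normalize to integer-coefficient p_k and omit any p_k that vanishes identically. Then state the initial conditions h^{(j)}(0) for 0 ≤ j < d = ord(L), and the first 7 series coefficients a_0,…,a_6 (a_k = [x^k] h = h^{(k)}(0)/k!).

f: a_k = 4, 8, 8, 16/3, 8/3, 16/15, 16/45, …
L₀ from L_f via x↦r, Dx↦r'^{-1}Dx.
L = (-2 - 4·x) + Dx  (order 1).
h: a_k = 4, 8, 16, 64/3, 80/3, 416/15, 1216/45, …
ICs: h(0) = 4.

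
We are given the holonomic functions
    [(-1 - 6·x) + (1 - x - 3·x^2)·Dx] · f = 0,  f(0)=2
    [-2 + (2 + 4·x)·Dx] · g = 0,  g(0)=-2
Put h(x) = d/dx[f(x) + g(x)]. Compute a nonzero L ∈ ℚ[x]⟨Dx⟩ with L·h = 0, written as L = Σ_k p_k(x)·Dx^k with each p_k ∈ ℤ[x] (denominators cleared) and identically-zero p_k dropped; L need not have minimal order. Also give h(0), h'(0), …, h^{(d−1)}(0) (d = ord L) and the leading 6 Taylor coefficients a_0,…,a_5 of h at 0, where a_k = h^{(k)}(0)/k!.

f: a_k = 2, 2, 8, 14, 38, 80, …
g: a_k = -2, -2, 1, -1, 5/4, -7/4, …
h₀=f+g: left-lcm gives L₀, ord ≤ 2.
h=h₀': d/dx-closure on L₀ ⇒ L.
L = (-22 - 134·x - 312·x^2 - 324·x^3 - 270·x^4) + (-13 - 148·x - 565·x^2 - 1056·x^3 - 1251·x^4 - 810·x^5)·Dx + (3 + 16·x + 25·x^2 - 26·x^3 - 183·x^4 - 312·x^5 - 180·x^6)·Dx^2  (order 2).
h: a_k = 0, 18, 39, 157, 1565/4, 4719/4, …
ICs: h(0) = 0, h′(0) = 18.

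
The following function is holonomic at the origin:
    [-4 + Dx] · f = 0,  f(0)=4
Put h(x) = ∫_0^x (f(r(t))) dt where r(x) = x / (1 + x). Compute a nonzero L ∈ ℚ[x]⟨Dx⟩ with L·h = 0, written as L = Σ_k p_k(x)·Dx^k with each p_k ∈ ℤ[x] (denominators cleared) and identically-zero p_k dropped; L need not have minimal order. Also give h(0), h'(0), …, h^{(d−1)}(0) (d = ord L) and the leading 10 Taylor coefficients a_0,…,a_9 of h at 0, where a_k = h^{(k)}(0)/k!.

f: a_k = 4, 16, 32, 128/3, 128/3, 512/15, 1024/45, 4096/315, 2048/315, 8192/2835, …
f∘r: x↦r, Dx↦Dx/r' in L_f ⇒ L₀.
h=∫₀ˣh₀: take L = L₀·Dx.
L = -4·Dx + (1 + 2·x + x^2)·Dx^2  (order 2).
h: a_k = 0, 4, 8, 16/3, -4/3, -16/15, 56/45, -176/315, -34/315, 1264/2835, …
ICs: h(0) = 0, h′(0) = 4.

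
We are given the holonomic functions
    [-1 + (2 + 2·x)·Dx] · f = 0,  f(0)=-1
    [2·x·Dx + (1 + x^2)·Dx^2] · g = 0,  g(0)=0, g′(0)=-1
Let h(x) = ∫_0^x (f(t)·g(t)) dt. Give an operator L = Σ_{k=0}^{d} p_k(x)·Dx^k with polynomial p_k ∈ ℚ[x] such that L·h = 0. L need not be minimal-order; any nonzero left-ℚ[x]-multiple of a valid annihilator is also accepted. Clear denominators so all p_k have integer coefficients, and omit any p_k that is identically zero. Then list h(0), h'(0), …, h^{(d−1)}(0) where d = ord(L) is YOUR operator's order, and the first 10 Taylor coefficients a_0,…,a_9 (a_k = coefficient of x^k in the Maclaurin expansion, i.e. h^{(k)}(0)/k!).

L = (3 - 4·x - x^2)·Dx + (-4 + 4·x + 12·x^2 + 4·x^3)·Dx^2 + (4 + 8·x + 8·x^2 + 8·x^3 + 4·x^4)·Dx^3  (order 3).
h: a_k = 0, 0, 1/2, 1/6, -11/96, -1/48, 389/11520, 409/26880, -18853/860160, -11167/1935360, …
ICs: h(0) = 0, h′(0) = 0, h′′(0) = 1.

f: a_k = -1, -1/2, 1/8, -1/16, 5/128, -7/256, 21/1024, -33/2048, 429/32768, -715/65536, …
g: a_k = 0, -1, 0, 1/3, 0, -1/5, 0, 1/7, 0, -1/9, …
Product ⇒ symmetric product L₀, ord ≤ 2.
h=∫h₀ ⇒ L = L₀·Dx.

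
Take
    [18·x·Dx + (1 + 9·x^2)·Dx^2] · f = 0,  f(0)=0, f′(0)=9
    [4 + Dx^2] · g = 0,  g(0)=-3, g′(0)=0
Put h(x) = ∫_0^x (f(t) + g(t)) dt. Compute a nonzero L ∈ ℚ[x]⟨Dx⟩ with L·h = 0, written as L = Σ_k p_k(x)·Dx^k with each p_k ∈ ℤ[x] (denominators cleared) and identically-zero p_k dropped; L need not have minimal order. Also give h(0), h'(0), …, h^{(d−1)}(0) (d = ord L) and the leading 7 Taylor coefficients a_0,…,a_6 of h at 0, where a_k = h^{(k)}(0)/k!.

f: a_k = 0, 9, 0, -27, 0, 729/5, 0, …
g: a_k = -3, 0, 6, 0, -2, 0, 4/15, …
f+g: L₀ = lclm(L_f,L_g), ord ≤ 2+2.
h=∫h₀ ⇒ L = L₀·Dx.
L = (-3744·x + 37584·x^3 + 11664·x^5)·Dx^2 + (-28 + 864·x^2 + 10692·x^4 + 5832·x^6)·Dx^3 + (-936·x + 9396·x^3 + 2916·x^5)·Dx^4 + (-7 + 216·x^2 + 2673·x^4 + 1458·x^6)·Dx^5  (order 5).
h: a_k = 0, -3, 9/2, 2, -27/4, -2/5, 243/10, …
ICs: h(0) = 0, h′(0) = -3, h′′(0) = 9, h′′′(0) = 12, h′′′′(0) = -162.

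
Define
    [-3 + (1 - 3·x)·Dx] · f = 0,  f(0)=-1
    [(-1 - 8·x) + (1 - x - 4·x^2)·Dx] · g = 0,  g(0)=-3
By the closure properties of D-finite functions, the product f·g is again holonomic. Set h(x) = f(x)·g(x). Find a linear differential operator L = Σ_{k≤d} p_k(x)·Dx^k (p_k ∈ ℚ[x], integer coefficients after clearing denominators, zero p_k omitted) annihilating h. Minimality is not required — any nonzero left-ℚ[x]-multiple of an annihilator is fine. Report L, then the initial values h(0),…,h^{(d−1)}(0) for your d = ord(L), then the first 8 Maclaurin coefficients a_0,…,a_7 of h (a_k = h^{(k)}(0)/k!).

f: a_k = -1, -3, -9, -27, -81, -243, -729, -2187, …
g: a_k = -3, -3, -15, -27, -87, -195, -543, -1323, …
f·g: L₀ = L_f ⊗_s L_g, ord ≤ 1·1.
L = (-4 - 2·x + 36·x^2) + (1 - 4·x - x^2 + 12·x^3)·Dx  (order 1).
h: a_k = 3, 12, 51, 180, 627, 2076, 6771, 21636, …
ICs: h(0) = 3.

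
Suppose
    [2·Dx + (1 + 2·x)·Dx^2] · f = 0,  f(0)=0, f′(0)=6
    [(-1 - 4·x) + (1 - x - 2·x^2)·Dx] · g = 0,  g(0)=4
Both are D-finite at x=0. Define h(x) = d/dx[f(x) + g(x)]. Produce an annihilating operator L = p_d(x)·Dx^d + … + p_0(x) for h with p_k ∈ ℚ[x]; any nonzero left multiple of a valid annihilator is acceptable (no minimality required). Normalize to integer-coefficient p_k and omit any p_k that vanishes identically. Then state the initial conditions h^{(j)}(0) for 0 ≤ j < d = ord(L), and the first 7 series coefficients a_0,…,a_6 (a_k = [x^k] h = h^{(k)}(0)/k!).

L = (-54 - 228·x - 432·x^2 - 288·x^3 - 192·x^4) + (-11 - 124·x - 464·x^2 - 704·x^3 - 592·x^4 - 320·x^5)·Dx + (4 + 19·x + 17·x^2 - 42·x^3 - 116·x^4 - 136·x^5 - 64·x^6)·Dx^2  (order 2).
h: a_k = 10, 12, 84, 128, 516, 840, 2764, …
ICs: h(0) = 10, h′(0) = 12.

f: a_k = 0, 6, -6, 8, -12, 96/5, -32, …
g: a_k = 4, 4, 12, 20, 44, 84, 172, …
L₀ := lclm(L_f,L_g); ord L₀ ≤ 2+1.
Derive L from L₀ (diff closure).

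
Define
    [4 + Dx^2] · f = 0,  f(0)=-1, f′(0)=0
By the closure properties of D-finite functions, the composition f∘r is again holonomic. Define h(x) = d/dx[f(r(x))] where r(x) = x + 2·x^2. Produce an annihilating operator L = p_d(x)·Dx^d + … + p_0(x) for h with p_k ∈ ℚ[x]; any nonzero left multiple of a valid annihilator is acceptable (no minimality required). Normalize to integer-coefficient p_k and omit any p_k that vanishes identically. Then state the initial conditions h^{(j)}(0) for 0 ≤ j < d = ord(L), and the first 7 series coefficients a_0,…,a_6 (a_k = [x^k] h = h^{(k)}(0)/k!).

L = (52 + 64·x + 384·x^2 + 1024·x^3 + 1024·x^4) + (-12 - 48·x)·Dx + (1 + 8·x + 16·x^2)·Dx^2  (order 2).
h: a_k = 0, 4, 24, 88/3, -80/3, -1432/15, -2128/15, …
ICs: h(0) = 0, h′(0) = 4.

f: a_k = -1, 0, 2, 0, -2/3, 0, 4/45, …
L₀ from L_f via x↦r, Dx↦r'^{-1}Dx.
Differentiate: ansatz ord ≤ ord L₀ ⇒ L.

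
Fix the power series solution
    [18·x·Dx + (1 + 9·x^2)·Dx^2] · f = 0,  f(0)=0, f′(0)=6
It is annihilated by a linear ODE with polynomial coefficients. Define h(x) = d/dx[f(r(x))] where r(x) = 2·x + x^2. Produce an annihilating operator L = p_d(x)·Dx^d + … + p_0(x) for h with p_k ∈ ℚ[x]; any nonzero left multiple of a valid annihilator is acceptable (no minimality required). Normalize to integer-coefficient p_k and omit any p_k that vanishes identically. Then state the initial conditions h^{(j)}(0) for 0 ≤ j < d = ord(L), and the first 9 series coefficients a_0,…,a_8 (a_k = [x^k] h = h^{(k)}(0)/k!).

L = (-1 + 72·x + 144·x^2 + 108·x^3 + 27·x^4) + (1 + x + 36·x^2 + 72·x^3 + 45·x^4 + 9·x^5)·Dx  (order 1).
h: a_k = 12, 12, -432, -864, 15012, 46548, -505440, -2208384, 16385004, …
ICs: h(0) = 12.

f: a_k = 0, 6, 0, -18, 0, 486/5, 0, -4374/7, 0, …
f∘r: x↦r, Dx↦Dx/r' in L_f ⇒ L₀.
h₀' ⇒ L via d/dx closure of L₀.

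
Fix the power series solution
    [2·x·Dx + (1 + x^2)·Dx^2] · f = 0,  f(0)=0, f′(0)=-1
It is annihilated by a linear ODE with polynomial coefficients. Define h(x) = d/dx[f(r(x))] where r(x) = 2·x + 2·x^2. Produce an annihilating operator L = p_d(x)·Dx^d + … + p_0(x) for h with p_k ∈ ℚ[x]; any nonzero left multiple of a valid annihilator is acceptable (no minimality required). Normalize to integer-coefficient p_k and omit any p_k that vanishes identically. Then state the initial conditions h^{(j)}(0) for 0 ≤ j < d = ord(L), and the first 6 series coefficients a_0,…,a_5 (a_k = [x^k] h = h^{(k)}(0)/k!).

f: a_k = 0, -1, 0, 1/3, 0, -1/5, …
Substitute x→r, Dx→(1/r')Dx; clear ⇒ L₀.
h=h₀': d/dx-closure on L₀ ⇒ L.
L = (-2 + 8·x + 32·x^2 + 48·x^3 + 24·x^4) + (1 + 2·x + 4·x^2 + 16·x^3 + 20·x^4 + 8·x^5)·Dx  (order 1).
h: a_k = -2, -4, 8, 32, 8, -176, …
ICs: h(0) = -2.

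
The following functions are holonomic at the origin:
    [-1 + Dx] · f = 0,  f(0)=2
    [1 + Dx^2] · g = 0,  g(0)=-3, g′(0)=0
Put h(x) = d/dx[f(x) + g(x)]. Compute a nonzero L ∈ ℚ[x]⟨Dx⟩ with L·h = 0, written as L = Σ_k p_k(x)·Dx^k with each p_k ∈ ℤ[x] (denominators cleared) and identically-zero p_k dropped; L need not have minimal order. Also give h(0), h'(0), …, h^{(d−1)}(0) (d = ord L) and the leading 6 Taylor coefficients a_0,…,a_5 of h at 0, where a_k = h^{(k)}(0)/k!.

L = 1 - Dx + Dx^2 - Dx^3  (order 3).
h: a_k = 2, 5, 1, -1/6, 1/12, 1/24, …
ICs: h(0) = 2, h′(0) = 5, h′′(0) = 2.

f: a_k = 2, 2, 1, 1/3, 1/12, 1/60, …
g: a_k = -3, 0, 3/2, 0, -1/8, 0, …
Sum ⇒ L₀ = lclm(L_f,L_g) in ℚ(x)⟨Dx⟩.
h₀' ⇒ L via d/dx closure of L₀.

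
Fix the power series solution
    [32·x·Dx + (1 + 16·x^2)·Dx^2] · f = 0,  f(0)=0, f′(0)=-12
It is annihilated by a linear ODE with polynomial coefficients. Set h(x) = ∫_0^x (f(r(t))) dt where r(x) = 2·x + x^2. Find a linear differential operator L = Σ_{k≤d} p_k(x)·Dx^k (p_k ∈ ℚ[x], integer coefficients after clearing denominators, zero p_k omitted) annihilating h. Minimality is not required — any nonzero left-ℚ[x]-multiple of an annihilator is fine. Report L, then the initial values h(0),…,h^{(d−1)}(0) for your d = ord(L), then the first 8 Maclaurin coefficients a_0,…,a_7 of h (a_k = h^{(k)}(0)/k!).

L = (-1 + 128·x + 256·x^2 + 192·x^3 + 48·x^4)·Dx^2 + (1 + x + 64·x^2 + 128·x^3 + 80·x^4 + 16·x^5)·Dx^3  (order 3).
h: a_k = 0, 0, -12, -4, 128, 768/5, -16064/5, -49088/7, …
ICs: h(0) = 0, h′(0) = 0, h′′(0) = -24.

f: a_k = 0, -12, 0, 64, 0, -3072/5, 0, 49152/7, …
h₀=f(r): pull back L_f along r ⇒ L₀.
h=∫h₀ ⇒ L = L₀·Dx.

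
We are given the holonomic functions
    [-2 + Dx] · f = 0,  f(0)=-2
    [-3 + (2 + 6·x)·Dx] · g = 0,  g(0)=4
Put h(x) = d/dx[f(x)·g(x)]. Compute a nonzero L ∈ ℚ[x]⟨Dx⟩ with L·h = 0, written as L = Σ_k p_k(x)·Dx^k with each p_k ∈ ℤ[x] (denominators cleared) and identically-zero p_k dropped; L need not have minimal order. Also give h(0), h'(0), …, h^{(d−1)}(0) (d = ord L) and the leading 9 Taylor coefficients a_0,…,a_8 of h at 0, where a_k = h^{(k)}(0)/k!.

f: a_k = -2, -4, -4, -8/3, -4/3, -8/15, -8/45, -16/315, -4/315, …
g: a_k = 4, 6, -9/2, 27/4, -405/32, 1701/64, -15309/256, 72171/512, -2814669/8192, …
f·g: L₀ = L_f ⊗_s L_g, ord ≤ 1·1.
Derive L from L₀ (diff closure).
L = (31 + 168·x + 144·x^2) + (-14 - 66·x - 72·x^2)·Dx  (order 1).
h: a_k = -28, -62, -181/2, -241/12, -13279/96, 276497/960, -9930589/11520, 56288873/23040, -18061579639/2580480, …
ICs: h(0) = -28.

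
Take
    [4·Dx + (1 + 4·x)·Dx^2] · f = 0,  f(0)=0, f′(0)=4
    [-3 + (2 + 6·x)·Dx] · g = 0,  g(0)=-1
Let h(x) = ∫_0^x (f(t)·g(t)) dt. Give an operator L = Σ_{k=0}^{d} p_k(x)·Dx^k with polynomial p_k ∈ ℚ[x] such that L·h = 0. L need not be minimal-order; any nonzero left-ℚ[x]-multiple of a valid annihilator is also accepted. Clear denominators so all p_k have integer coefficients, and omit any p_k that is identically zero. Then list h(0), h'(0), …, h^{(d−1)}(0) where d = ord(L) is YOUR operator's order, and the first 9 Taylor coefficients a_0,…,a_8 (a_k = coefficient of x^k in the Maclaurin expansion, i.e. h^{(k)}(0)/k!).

f: a_k = 0, 4, -8, 64/3, -64, 1024/5, -2048/3, 16384/7, -8192, …
g: a_k = -1, -3/2, 9/8, -27/16, 405/128, -1701/256, 15309/1024, -72171/2048, 2814669/32768, …
h₀=f·g: eliminate ⇒ L₀, order ≤ 2·1.
h=∫₀ˣh₀: take L = L₀·Dx.
L = (3 + 36·x)·Dx + (4 + 12·x)·Dx^2 + (4 + 40·x + 132·x^2 + 144·x^3)·Dx^3  (order 3).
h: a_k = 0, 0, -2, 2/3, -29/24, 13/4, -9383/960, 206953/6720, -7147521/71680, …
ICs: h(0) = 0, h′(0) = 0, h′′(0) = -4.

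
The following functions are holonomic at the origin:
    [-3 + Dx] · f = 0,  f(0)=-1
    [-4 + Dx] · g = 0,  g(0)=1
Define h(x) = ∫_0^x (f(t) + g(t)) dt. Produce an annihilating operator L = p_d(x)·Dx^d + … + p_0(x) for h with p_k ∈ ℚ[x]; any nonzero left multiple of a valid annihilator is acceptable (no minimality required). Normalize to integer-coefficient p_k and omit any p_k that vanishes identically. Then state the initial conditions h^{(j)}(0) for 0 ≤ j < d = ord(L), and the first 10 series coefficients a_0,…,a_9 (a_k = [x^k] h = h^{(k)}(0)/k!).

L = 12·Dx - 7·Dx^2 + Dx^3  (order 3).
h: a_k = 0, 0, 1/2, 7/6, 37/24, 35/24, 781/720, 481/720, 14197/40320, 1685/10368, …
ICs: h(0) = 0, h′(0) = 0, h′′(0) = 1.

f: a_k = -1, -3, -9/2, -9/2, -27/8, -81/40, -81/80, -243/560, -729/4480, -243/4480, …
g: a_k = 1, 4, 8, 32/3, 32/3, 128/15, 256/45, 1024/315, 512/315, 2048/2835, …
L₀ := lclm(L_f,L_g); ord L₀ ≤ 1+1.
h=∫₀ˣh₀: take L = L₀·Dx.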